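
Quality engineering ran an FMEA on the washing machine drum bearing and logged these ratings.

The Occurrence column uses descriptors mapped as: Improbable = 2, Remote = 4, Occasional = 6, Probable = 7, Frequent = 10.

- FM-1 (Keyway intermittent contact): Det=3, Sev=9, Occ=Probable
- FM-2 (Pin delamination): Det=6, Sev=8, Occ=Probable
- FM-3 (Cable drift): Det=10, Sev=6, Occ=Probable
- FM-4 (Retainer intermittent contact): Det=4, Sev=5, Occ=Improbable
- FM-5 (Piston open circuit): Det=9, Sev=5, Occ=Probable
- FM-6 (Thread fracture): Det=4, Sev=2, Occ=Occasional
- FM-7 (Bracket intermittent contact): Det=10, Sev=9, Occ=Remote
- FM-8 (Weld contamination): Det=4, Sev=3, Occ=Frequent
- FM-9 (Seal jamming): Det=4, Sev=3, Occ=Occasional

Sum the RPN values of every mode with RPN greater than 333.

RPN = Severity × Occurrence × Detection:
  FM-1: 9 × 7 × 3 = 189
  FM-2: 8 × 7 × 6 = 336
  FM-3: 6 × 7 × 10 = 420
  FM-4: 5 × 2 × 4 = 40
  FM-5: 5 × 7 × 9 = 315
  FM-6: 2 × 6 × 4 = 48
  FM-7: 9 × 4 × 10 = 360
  FM-8: 3 × 10 × 4 = 120
  FM-9: 3 × 6 × 4 = 72
RPN > 333: FM-2 (336), FM-3 (420), FM-7 (360).
Sum: 336 + 420 + 360 = 1116.

1116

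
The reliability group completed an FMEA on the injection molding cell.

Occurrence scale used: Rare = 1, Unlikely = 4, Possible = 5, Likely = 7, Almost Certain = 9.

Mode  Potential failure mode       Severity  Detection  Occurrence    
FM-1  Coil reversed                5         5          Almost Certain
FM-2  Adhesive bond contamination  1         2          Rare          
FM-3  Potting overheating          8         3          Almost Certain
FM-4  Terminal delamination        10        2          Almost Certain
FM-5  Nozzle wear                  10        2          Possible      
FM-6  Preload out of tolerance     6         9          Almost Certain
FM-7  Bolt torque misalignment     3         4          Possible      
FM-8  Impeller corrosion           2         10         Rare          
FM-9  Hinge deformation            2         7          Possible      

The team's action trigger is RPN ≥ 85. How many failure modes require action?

5

RPN = Severity × Occurrence × Detection:
  FM-1: 5 × 9 × 5 = 225
  FM-2: 1 × 1 × 2 = 2
  FM-3: 8 × 9 × 3 = 216
  FM-4: 10 × 9 × 2 = 180
  FM-5: 10 × 5 × 2 = 100
  FM-6: 6 × 9 × 9 = 486
  FM-7: 3 × 5 × 4 = 60
  FM-8: 2 × 1 × 10 = 20
  FM-9: 2 × 5 × 7 = 70
Modes with RPN ≥ 85: FM-1 (225), FM-3 (216), FM-4 (180), FM-5 (100), FM-6 (486) → 5.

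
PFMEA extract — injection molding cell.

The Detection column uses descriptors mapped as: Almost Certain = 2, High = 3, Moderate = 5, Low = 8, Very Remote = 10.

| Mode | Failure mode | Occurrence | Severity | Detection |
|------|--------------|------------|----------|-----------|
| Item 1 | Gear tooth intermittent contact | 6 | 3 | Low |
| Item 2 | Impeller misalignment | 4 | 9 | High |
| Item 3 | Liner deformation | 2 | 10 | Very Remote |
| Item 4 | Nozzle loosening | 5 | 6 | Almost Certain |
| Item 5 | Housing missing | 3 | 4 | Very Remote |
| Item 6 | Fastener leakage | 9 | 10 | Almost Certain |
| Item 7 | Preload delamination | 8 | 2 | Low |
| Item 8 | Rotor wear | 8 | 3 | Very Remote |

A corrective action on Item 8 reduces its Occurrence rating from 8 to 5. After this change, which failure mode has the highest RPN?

Item 3

RPN = Severity × Occurrence × Detection:
  Item 1: 3 × 6 × 8 = 144
  Item 2: 9 × 4 × 3 = 108
  Item 3: 10 × 2 × 10 = 200
  Item 4: 6 × 5 × 2 = 60
  Item 5: 4 × 3 × 10 = 120
  Item 6: 10 × 9 × 2 = 180
  Item 7: 2 × 8 × 8 = 128
  Item 8: 3 × 8 × 10 = 240
After action: Item 8 → 3 × 5 × 10 = 150.
Revised RPNs: Item 3=200, Item 6=180, Item 8=150, Item 1=144, Item 7=128, Item 5=120, Item 2=108, Item 4=60.
Highest is now Item 3 (200).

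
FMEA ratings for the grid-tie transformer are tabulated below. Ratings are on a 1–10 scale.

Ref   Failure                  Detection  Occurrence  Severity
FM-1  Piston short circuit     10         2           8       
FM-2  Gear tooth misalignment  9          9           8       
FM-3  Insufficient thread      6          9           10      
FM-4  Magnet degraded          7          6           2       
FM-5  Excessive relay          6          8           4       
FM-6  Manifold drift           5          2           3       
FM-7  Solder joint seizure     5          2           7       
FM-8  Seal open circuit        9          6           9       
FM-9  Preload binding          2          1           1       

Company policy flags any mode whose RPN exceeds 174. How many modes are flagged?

RPN = Severity × Occurrence × Detection:
  FM-1: 8 × 2 × 10 = 160
  FM-2: 8 × 9 × 9 = 648
  FM-3: 10 × 9 × 6 = 540
  FM-4: 2 × 6 × 7 = 84
  FM-5: 4 × 8 × 6 = 192
  FM-6: 3 × 2 × 5 = 30
  FM-7: 7 × 2 × 5 = 70
  FM-8: 9 × 6 × 9 = 486
  FM-9: 1 × 1 × 2 = 2
Modes with RPN > 174: FM-2 (648), FM-3 (540), FM-5 (192), FM-8 (486) → 4.

4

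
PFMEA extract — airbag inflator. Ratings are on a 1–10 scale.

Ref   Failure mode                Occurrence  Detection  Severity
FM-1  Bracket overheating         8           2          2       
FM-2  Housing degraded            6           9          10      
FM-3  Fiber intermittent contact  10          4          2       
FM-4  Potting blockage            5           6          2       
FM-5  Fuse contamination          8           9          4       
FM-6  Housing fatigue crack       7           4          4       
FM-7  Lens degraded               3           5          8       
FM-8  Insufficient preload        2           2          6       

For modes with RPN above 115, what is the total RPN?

948

RPN = Severity × Occurrence × Detection:
  FM-1: 2 × 8 × 2 = 32
  FM-2: 10 × 6 × 9 = 540
  FM-3: 2 × 10 × 4 = 80
  FM-4: 2 × 5 × 6 = 60
  FM-5: 4 × 8 × 9 = 288
  FM-6: 4 × 7 × 4 = 112
  FM-7: 8 × 3 × 5 = 120
  FM-8: 6 × 2 × 2 = 24
RPN > 115: FM-2 (540), FM-5 (288), FM-7 (120).
Sum: 540 + 288 + 120 = 948.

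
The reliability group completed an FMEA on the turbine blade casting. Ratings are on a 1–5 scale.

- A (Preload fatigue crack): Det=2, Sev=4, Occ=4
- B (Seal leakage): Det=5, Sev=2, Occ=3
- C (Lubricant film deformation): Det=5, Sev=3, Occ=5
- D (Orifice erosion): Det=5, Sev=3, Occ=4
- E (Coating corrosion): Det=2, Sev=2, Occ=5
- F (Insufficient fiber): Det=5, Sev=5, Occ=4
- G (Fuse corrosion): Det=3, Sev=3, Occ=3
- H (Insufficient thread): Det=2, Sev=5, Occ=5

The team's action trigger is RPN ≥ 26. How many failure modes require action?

RPN = Severity × Occurrence × Detection:
  A: 4 × 4 × 2 = 32
  B: 2 × 3 × 5 = 30
  C: 3 × 5 × 5 = 75
  D: 3 × 4 × 5 = 60
  E: 2 × 5 × 2 = 20
  F: 5 × 4 × 5 = 100
  G: 3 × 3 × 3 = 27
  H: 5 × 5 × 2 = 50
Modes with RPN ≥ 26: A (32), B (30), C (75), D (60), F (100), G (27), H (50) → 7.

7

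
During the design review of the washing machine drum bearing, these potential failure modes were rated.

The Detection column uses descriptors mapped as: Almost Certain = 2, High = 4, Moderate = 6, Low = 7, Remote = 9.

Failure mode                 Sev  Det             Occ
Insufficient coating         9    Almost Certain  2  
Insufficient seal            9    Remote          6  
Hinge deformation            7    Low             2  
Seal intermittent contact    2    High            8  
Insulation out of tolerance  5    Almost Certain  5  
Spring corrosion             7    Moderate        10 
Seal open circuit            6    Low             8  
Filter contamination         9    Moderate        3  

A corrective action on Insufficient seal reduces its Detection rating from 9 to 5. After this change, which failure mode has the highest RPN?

Spring corrosion

RPN = Severity × Occurrence × Detection:
  Insufficient coating: 9 × 2 × 2 = 36
  Insufficient seal: 9 × 6 × 9 = 486
  Hinge deformation: 7 × 2 × 7 = 98
  Seal intermittent contact: 2 × 8 × 4 = 64
  Insulation out of tolerance: 5 × 5 × 2 = 50
  Spring corrosion: 7 × 10 × 6 = 420
  Seal open circuit: 6 × 8 × 7 = 336
  Filter contamination: 9 × 3 × 6 = 162
After action: Insufficient seal → 9 × 6 × 5 = 270.
Revised RPNs: Spring corrosion=420, Seal open circuit=336, Insufficient seal=270, Filter contamination=162, Hinge deformation=98, Seal intermittent contact=64, Insulation out of tolerance=50, Insufficient coating=36.
Highest is now Spring corrosion (420).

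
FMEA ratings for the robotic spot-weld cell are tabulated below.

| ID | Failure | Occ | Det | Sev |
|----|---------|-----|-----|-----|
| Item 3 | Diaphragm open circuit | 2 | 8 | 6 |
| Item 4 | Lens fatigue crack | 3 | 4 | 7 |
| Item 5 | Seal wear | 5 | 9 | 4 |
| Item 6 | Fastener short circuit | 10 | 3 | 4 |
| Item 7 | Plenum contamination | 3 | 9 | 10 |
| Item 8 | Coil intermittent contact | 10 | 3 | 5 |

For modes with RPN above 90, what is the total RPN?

816

RPN = Severity × Occurrence × Detection:
  Item 3: 6 × 2 × 8 = 96
  Item 4: 7 × 3 × 4 = 84
  Item 5: 4 × 5 × 9 = 180
  Item 6: 4 × 10 × 3 = 120
  Item 7: 10 × 3 × 9 = 270
  Item 8: 5 × 10 × 3 = 150
RPN > 90: Item 3 (96), Item 5 (180), Item 6 (120), Item 7 (270), Item 8 (150).
Sum: 96 + 180 + 120 + 270 + 150 = 816.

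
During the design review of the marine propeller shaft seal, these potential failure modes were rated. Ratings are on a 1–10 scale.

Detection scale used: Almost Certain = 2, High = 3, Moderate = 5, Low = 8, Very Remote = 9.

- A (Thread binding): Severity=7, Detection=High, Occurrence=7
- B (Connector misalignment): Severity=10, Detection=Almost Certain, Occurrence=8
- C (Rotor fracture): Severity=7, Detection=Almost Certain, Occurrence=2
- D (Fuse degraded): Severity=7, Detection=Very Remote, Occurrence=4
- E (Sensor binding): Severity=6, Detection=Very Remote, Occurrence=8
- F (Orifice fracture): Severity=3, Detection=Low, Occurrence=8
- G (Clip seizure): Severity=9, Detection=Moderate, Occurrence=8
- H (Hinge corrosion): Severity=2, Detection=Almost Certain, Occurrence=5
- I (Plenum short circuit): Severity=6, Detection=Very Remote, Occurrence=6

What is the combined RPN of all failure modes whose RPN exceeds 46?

1867

RPN = Severity × Occurrence × Detection:
  A: 7 × 7 × 3 = 147
  B: 10 × 8 × 2 = 160
  C: 7 × 2 × 2 = 28
  D: 7 × 4 × 9 = 252
  E: 6 × 8 × 9 = 432
  F: 3 × 8 × 8 = 192
  G: 9 × 8 × 5 = 360
  H: 2 × 5 × 2 = 20
  I: 6 × 6 × 9 = 324
RPN > 46: A (147), B (160), D (252), E (432), F (192), G (360), I (324).
Sum: 147 + 160 + 252 + 432 + 192 + 360 + 324 = 1867.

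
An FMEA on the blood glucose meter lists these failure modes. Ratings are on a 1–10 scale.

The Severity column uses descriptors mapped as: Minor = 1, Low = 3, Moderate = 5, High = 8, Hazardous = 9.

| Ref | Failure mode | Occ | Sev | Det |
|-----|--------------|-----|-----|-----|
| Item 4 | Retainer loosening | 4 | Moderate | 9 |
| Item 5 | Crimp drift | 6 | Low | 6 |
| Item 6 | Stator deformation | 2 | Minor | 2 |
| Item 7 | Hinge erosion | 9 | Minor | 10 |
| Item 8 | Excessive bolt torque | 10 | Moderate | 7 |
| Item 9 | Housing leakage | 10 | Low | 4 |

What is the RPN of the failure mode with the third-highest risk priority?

RPN = Severity × Occurrence × Detection:
  Item 4: 5 × 4 × 9 = 180
  Item 5: 3 × 6 × 6 = 108
  Item 6: 1 × 2 × 2 = 4
  Item 7: 1 × 9 × 10 = 90
  Item 8: 5 × 10 × 7 = 350
  Item 9: 3 × 10 × 4 = 120
Sorted descending: 350, 180, 120, 108, 90, 4.
The third-highest RPN is 120 (Item 9).

120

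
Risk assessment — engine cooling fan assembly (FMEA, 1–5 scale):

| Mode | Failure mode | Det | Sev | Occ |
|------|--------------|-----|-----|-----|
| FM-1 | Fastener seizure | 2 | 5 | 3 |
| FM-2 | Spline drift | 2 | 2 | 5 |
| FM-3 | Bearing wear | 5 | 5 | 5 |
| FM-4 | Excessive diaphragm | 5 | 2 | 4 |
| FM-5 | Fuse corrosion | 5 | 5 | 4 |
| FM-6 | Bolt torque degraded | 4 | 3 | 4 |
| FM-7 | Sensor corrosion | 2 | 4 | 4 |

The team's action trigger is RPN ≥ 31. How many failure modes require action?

RPN = Severity × Occurrence × Detection:
  FM-1: 5 × 3 × 2 = 30
  FM-2: 2 × 5 × 2 = 20
  FM-3: 5 × 5 × 5 = 125
  FM-4: 2 × 4 × 5 = 40
  FM-5: 5 × 4 × 5 = 100
  FM-6: 3 × 4 × 4 = 48
  FM-7: 4 × 4 × 2 = 32
Modes with RPN ≥ 31: FM-3 (125), FM-4 (40), FM-5 (100), FM-6 (48), FM-7 (32) → 5.

5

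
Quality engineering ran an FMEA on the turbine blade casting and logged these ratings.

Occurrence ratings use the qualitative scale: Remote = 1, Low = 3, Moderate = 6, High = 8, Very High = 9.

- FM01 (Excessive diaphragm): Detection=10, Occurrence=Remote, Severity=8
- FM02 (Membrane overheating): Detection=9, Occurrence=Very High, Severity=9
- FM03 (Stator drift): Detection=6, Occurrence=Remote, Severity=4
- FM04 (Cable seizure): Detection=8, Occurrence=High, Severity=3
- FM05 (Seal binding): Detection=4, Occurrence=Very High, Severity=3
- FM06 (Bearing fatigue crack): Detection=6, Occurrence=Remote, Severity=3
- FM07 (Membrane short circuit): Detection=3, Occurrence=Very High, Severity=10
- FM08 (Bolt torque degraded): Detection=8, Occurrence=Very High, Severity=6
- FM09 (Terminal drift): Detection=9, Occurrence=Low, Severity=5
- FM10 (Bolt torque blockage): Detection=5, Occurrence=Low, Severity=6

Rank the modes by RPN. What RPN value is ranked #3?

RPN = Severity × Occurrence × Detection:
  FM01: 8 × 1 × 10 = 80
  FM02: 9 × 9 × 9 = 729
  FM03: 4 × 1 × 6 = 24
  FM04: 3 × 8 × 8 = 192
  FM05: 3 × 9 × 4 = 108
  FM06: 3 × 1 × 6 = 18
  FM07: 10 × 9 × 3 = 270
  FM08: 6 × 9 × 8 = 432
  FM09: 5 × 3 × 9 = 135
  FM10: 6 × 3 × 5 = 90
Sorted descending: 729, 432, 270, 192, 135, 108, 90, 80, 24, 18.
The third-highest RPN is 270 (FM07).

270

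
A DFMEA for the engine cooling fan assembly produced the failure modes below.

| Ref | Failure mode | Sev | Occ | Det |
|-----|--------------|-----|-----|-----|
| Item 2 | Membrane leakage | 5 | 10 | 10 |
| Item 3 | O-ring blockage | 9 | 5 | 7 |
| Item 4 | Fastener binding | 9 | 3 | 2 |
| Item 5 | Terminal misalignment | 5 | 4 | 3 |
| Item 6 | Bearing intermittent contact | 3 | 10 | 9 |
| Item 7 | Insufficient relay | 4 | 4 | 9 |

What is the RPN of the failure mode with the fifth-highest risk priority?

RPN = Severity × Occurrence × Detection:
  Item 2: 5 × 10 × 10 = 500
  Item 3: 9 × 5 × 7 = 315
  Item 4: 9 × 3 × 2 = 54
  Item 5: 5 × 4 × 3 = 60
  Item 6: 3 × 10 × 9 = 270
  Item 7: 4 × 4 × 9 = 144
Sorted descending: 500, 315, 270, 144, 60, 54.
The fifth-highest RPN is 60 (Item 5).

60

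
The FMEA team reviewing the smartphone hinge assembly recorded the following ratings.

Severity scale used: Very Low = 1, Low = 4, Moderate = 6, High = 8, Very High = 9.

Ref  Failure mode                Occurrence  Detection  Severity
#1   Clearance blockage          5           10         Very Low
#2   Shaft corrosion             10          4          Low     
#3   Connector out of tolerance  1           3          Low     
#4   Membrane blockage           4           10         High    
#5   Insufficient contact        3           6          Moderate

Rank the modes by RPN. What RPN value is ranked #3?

108

RPN = Severity × Occurrence × Detection:
  #1: 1 × 5 × 10 = 50
  #2: 4 × 10 × 4 = 160
  #3: 4 × 1 × 3 = 12
  #4: 8 × 4 × 10 = 320
  #5: 6 × 3 × 6 = 108
Sorted descending: 320, 160, 108, 50, 12.
The third-highest RPN is 108 (#5).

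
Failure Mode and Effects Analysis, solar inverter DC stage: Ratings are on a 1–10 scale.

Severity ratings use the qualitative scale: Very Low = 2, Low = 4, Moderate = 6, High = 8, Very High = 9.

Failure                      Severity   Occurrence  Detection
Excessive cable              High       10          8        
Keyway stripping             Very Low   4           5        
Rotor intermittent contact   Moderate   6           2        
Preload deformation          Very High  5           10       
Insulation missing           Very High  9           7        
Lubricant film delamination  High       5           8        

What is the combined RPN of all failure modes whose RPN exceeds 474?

1207

RPN = Severity × Occurrence × Detection:
  Excessive cable: 8 × 10 × 8 = 640
  Keyway stripping: 2 × 4 × 5 = 40
  Rotor intermittent contact: 6 × 6 × 2 = 72
  Preload deformation: 9 × 5 × 10 = 450
  Insulation missing: 9 × 9 × 7 = 567
  Lubricant film delamination: 8 × 5 × 8 = 320
RPN > 474: Excessive cable (640), Insulation missing (567).
Sum: 640 + 567 = 1207.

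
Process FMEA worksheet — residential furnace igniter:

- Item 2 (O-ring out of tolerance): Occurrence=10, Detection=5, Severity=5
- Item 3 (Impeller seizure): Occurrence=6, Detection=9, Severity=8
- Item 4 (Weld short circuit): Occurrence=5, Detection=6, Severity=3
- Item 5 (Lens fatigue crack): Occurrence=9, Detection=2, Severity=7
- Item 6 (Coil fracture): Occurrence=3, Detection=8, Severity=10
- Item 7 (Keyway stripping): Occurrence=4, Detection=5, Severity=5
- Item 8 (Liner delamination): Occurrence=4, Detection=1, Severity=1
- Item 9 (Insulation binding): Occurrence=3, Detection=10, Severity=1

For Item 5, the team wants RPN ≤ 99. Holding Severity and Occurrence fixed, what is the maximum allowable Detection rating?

1

Item 5: S=7, O=9, D=2 → current RPN = 126.
Fixed product = 63. Need 63 × D ≤ 99, so D ≤ 99/63 = 1.57.
Maximum integer Detection rating = 1 (gives RPN 63; D=2 would give 126 > 99).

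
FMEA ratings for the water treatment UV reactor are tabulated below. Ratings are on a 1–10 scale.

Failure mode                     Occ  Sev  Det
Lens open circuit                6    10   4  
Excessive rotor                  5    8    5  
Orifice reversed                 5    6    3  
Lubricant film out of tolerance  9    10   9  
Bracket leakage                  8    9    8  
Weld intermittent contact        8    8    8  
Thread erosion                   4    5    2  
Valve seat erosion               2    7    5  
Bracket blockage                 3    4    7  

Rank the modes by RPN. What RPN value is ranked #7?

RPN = Severity × Occurrence × Detection:
  Lens open circuit: 10 × 6 × 4 = 240
  Excessive rotor: 8 × 5 × 5 = 200
  Orifice reversed: 6 × 5 × 3 = 90
  Lubricant film out of tolerance: 10 × 9 × 9 = 810
  Bracket leakage: 9 × 8 × 8 = 576
  Weld intermittent contact: 8 × 8 × 8 = 512
  Thread erosion: 5 × 4 × 2 = 40
  Valve seat erosion: 7 × 2 × 5 = 70
  Bracket blockage: 4 × 3 × 7 = 84
Sorted descending: 810, 576, 512, 240, 200, 90, 84, 70, 40.
The seventh-highest RPN is 84 (Bracket blockage).

84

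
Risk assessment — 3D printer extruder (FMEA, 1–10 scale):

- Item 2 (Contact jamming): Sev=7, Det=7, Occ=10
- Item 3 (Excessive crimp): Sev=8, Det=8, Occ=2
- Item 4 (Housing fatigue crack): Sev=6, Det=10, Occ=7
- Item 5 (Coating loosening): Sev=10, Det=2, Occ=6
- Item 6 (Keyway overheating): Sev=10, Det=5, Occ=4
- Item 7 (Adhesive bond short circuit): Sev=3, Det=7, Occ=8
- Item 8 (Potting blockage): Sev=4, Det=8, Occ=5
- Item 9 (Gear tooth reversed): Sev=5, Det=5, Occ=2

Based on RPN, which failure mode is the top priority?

RPN = Severity × Occurrence × Detection:
  Item 2: 7 × 10 × 7 = 490
  Item 3: 8 × 2 × 8 = 128
  Item 4: 6 × 7 × 10 = 420
  Item 5: 10 × 6 × 2 = 120
  Item 6: 10 × 4 × 5 = 200
  Item 7: 3 × 8 × 7 = 168
  Item 8: 4 × 5 × 8 = 160
  Item 9: 5 × 2 × 5 = 50
Highest RPN is 490 → Item 2.

Item 2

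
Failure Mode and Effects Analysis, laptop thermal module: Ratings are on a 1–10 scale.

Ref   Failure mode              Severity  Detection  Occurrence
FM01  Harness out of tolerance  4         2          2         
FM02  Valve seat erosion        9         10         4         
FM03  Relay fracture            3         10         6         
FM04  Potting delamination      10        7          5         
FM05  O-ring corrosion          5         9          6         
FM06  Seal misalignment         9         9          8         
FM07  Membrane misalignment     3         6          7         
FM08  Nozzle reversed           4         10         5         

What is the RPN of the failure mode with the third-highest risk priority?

RPN = Severity × Occurrence × Detection:
  FM01: 4 × 2 × 2 = 16
  FM02: 9 × 4 × 10 = 360
  FM03: 3 × 6 × 10 = 180
  FM04: 10 × 5 × 7 = 350
  FM05: 5 × 6 × 9 = 270
  FM06: 9 × 8 × 9 = 648
  FM07: 3 × 7 × 6 = 126
  FM08: 4 × 5 × 10 = 200
Sorted descending: 648, 360, 350, 270, 200, 180, 126, 16.
The third-highest RPN is 350 (FM04).

350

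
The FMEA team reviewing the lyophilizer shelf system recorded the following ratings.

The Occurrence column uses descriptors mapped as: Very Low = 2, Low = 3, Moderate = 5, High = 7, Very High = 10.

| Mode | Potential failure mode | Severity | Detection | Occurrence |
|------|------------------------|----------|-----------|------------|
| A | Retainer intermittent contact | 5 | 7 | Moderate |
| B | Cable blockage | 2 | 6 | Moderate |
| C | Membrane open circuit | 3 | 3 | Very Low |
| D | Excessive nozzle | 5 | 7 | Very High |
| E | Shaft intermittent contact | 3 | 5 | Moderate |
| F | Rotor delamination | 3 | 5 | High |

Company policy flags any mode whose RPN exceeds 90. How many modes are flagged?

RPN = Severity × Occurrence × Detection:
  A: 5 × 5 × 7 = 175
  B: 2 × 5 × 6 = 60
  C: 3 × 2 × 3 = 18
  D: 5 × 10 × 7 = 350
  E: 3 × 5 × 5 = 75
  F: 3 × 7 × 5 = 105
Modes with RPN > 90: A (175), D (350), F (105) → 3.

3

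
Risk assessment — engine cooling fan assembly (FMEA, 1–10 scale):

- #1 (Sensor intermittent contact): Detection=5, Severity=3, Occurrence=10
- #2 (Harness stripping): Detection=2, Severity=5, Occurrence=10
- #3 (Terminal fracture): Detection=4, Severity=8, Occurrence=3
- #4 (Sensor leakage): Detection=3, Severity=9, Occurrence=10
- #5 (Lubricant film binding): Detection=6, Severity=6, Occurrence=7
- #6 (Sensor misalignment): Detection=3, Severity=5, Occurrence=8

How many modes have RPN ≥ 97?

RPN = Severity × Occurrence × Detection:
  #1: 3 × 10 × 5 = 150
  #2: 5 × 10 × 2 = 100
  #3: 8 × 3 × 4 = 96
  #4: 9 × 10 × 3 = 270
  #5: 6 × 7 × 6 = 252
  #6: 5 × 8 × 3 = 120
Modes with RPN ≥ 97: #1 (150), #2 (100), #4 (270), #5 (252), #6 (120) → 5.

5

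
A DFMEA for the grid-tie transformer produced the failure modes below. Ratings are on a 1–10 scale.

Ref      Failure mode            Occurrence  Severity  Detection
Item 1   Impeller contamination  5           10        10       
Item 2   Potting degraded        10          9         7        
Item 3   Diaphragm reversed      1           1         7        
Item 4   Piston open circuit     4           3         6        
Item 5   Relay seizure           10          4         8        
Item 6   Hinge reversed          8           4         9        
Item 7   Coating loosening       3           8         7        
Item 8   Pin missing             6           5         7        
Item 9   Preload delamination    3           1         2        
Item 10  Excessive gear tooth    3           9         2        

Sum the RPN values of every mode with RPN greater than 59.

RPN = Severity × Occurrence × Detection:
  Item 1: 10 × 5 × 10 = 500
  Item 2: 9 × 10 × 7 = 630
  Item 3: 1 × 1 × 7 = 7
  Item 4: 3 × 4 × 6 = 72
  Item 5: 4 × 10 × 8 = 320
  Item 6: 4 × 8 × 9 = 288
  Item 7: 8 × 3 × 7 = 168
  Item 8: 5 × 6 × 7 = 210
  Item 9: 1 × 3 × 2 = 6
  Item 10: 9 × 3 × 2 = 54
RPN > 59: Item 1 (500), Item 2 (630), Item 4 (72), Item 5 (320), Item 6 (288), Item 7 (168), Item 8 (210).
Sum: 500 + 630 + 72 + 320 + 288 + 168 + 210 = 2188.

2188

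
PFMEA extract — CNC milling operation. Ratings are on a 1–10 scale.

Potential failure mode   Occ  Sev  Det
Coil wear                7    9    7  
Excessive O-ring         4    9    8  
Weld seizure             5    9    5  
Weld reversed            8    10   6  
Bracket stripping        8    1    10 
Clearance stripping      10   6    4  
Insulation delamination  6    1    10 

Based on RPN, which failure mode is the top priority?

Weld reversed

RPN = Severity × Occurrence × Detection:
  Coil wear: 9 × 7 × 7 = 441
  Excessive O-ring: 9 × 4 × 8 = 288
  Weld seizure: 9 × 5 × 5 = 225
  Weld reversed: 10 × 8 × 6 = 480
  Bracket stripping: 1 × 8 × 10 = 80
  Clearance stripping: 6 × 10 × 4 = 240
  Insulation delamination: 1 × 6 × 10 = 60
Highest RPN is 480 → Weld reversed.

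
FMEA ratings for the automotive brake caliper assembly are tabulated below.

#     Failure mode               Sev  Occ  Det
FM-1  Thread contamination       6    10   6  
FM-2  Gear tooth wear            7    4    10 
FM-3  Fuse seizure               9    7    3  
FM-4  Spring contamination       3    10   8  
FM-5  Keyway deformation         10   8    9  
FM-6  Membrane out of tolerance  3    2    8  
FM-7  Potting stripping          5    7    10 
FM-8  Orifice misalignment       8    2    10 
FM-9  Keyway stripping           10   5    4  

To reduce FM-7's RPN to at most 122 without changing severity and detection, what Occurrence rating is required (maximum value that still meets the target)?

FM-7: S=5, O=7, D=10 → current RPN = 350.
Fixed product = 50. Need 50 × O ≤ 122, so O ≤ 122/50 = 2.44.
Maximum integer Occurrence rating = 2 (gives RPN 100; O=3 would give 150 > 122).

2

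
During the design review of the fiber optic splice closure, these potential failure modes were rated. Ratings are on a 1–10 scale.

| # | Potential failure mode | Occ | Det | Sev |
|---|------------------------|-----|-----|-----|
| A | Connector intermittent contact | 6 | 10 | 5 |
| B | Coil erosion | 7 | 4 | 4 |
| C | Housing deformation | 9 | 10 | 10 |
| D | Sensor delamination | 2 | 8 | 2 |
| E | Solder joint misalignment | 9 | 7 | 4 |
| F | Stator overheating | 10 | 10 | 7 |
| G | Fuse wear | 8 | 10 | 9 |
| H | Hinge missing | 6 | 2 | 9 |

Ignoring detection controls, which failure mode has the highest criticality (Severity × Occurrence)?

C

Criticality = Severity × Occurrence:
  A: 5 × 6 = 30
  B: 4 × 7 = 28
  C: 10 × 9 = 90
  D: 2 × 2 = 4
  E: 4 × 9 = 36
  F: 7 × 10 = 70
  G: 9 × 8 = 72
  H: 9 × 6 = 54
Highest criticality is 90 → C.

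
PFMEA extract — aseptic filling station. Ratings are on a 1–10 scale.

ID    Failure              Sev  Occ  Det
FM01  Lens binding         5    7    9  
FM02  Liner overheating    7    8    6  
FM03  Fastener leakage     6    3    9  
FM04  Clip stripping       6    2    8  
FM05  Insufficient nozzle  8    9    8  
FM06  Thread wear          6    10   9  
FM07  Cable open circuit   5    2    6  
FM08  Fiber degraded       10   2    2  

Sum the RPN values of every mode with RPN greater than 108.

1929

RPN = Severity × Occurrence × Detection:
  FM01: 5 × 7 × 9 = 315
  FM02: 7 × 8 × 6 = 336
  FM03: 6 × 3 × 9 = 162
  FM04: 6 × 2 × 8 = 96
  FM05: 8 × 9 × 8 = 576
  FM06: 6 × 10 × 9 = 540
  FM07: 5 × 2 × 6 = 60
  FM08: 10 × 2 × 2 = 40
RPN > 108: FM01 (315), FM02 (336), FM03 (162), FM05 (576), FM06 (540).
Sum: 315 + 336 + 162 + 576 + 540 = 1929.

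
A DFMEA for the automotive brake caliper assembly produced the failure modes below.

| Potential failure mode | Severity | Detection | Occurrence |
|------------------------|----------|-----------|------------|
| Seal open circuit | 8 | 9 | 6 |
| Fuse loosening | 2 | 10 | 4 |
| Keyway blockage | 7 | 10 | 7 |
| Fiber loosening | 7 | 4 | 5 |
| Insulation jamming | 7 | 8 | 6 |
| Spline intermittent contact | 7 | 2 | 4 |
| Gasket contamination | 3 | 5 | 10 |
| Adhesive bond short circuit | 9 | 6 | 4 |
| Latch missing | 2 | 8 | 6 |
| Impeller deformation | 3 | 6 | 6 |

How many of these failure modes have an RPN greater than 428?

2

RPN = Severity × Occurrence × Detection:
  Seal open circuit: 8 × 6 × 9 = 432
  Fuse loosening: 2 × 4 × 10 = 80
  Keyway blockage: 7 × 7 × 10 = 490
  Fiber loosening: 7 × 5 × 4 = 140
  Insulation jamming: 7 × 6 × 8 = 336
  Spline intermittent contact: 7 × 4 × 2 = 56
  Gasket contamination: 3 × 10 × 5 = 150
  Adhesive bond short circuit: 9 × 4 × 6 = 216
  Latch missing: 2 × 6 × 8 = 96
  Impeller deformation: 3 × 6 × 6 = 108
Modes with RPN > 428: Seal open circuit (432), Keyway blockage (490) → 2.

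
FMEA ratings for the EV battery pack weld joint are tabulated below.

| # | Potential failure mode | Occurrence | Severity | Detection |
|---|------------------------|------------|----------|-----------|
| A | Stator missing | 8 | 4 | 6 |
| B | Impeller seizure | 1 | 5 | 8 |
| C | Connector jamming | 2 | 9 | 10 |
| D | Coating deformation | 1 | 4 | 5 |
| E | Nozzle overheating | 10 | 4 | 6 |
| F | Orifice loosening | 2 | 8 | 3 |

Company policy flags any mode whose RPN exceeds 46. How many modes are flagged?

4

RPN = Severity × Occurrence × Detection:
  A: 4 × 8 × 6 = 192
  B: 5 × 1 × 8 = 40
  C: 9 × 2 × 10 = 180
  D: 4 × 1 × 5 = 20
  E: 4 × 10 × 6 = 240
  F: 8 × 2 × 3 = 48
Modes with RPN > 46: A (192), C (180), E (240), F (48) → 4.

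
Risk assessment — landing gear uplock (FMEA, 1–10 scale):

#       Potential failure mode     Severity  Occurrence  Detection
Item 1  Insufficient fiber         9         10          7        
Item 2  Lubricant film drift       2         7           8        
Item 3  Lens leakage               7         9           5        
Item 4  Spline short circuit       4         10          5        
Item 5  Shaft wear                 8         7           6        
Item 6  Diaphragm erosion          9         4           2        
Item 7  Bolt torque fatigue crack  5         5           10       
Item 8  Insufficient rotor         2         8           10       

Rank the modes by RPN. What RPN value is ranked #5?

RPN = Severity × Occurrence × Detection:
  Item 1: 9 × 10 × 7 = 630
  Item 2: 2 × 7 × 8 = 112
  Item 3: 7 × 9 × 5 = 315
  Item 4: 4 × 10 × 5 = 200
  Item 5: 8 × 7 × 6 = 336
  Item 6: 9 × 4 × 2 = 72
  Item 7: 5 × 5 × 10 = 250
  Item 8: 2 × 8 × 10 = 160
Sorted descending: 630, 336, 315, 250, 200, 160, 112, 72.
The fifth-highest RPN is 200 (Item 4).

200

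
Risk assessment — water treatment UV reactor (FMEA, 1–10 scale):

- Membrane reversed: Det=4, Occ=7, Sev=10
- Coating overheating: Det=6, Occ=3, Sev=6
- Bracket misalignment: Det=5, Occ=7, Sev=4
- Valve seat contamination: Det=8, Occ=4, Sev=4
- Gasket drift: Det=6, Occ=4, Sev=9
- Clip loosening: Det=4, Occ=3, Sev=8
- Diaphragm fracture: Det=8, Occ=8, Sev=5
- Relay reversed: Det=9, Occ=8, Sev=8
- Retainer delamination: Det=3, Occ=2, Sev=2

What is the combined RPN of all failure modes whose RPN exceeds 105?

RPN = Severity × Occurrence × Detection:
  Membrane reversed: 10 × 7 × 4 = 280
  Coating overheating: 6 × 3 × 6 = 108
  Bracket misalignment: 4 × 7 × 5 = 140
  Valve seat contamination: 4 × 4 × 8 = 128
  Gasket drift: 9 × 4 × 6 = 216
  Clip loosening: 8 × 3 × 4 = 96
  Diaphragm fracture: 5 × 8 × 8 = 320
  Relay reversed: 8 × 8 × 9 = 576
  Retainer delamination: 2 × 2 × 3 = 12
RPN > 105: Membrane reversed (280), Coating overheating (108), Bracket misalignment (140), Valve seat contamination (128), Gasket drift (216), Diaphragm fracture (320), Relay reversed (576).
Sum: 280 + 108 + 140 + 128 + 216 + 320 + 576 = 1768.

1768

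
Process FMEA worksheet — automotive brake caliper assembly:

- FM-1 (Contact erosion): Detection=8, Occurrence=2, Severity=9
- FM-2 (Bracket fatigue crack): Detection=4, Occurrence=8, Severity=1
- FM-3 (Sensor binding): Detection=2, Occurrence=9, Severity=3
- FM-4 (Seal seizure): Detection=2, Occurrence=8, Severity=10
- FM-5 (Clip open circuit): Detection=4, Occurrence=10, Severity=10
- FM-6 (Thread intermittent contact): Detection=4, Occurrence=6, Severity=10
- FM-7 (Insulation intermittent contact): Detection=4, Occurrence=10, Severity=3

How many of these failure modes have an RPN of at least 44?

6

RPN = Severity × Occurrence × Detection:
  FM-1: 9 × 2 × 8 = 144
  FM-2: 1 × 8 × 4 = 32
  FM-3: 3 × 9 × 2 = 54
  FM-4: 10 × 8 × 2 = 160
  FM-5: 10 × 10 × 4 = 400
  FM-6: 10 × 6 × 4 = 240
  FM-7: 3 × 10 × 4 = 120
Modes with RPN ≥ 44: FM-1 (144), FM-3 (54), FM-4 (160), FM-5 (400), FM-6 (240), FM-7 (120) → 6.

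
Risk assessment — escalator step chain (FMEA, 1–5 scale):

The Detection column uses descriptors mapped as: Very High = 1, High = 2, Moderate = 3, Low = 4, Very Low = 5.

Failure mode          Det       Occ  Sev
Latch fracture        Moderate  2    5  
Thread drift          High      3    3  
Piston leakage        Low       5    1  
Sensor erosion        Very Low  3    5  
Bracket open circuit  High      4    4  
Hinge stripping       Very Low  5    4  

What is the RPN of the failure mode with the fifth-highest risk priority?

RPN = Severity × Occurrence × Detection:
  Latch fracture: 5 × 2 × 3 = 30
  Thread drift: 3 × 3 × 2 = 18
  Piston leakage: 1 × 5 × 4 = 20
  Sensor erosion: 5 × 3 × 5 = 75
  Bracket open circuit: 4 × 4 × 2 = 32
  Hinge stripping: 4 × 5 × 5 = 100
Sorted descending: 100, 75, 32, 30, 20, 18.
The fifth-highest RPN is 20 (Piston leakage).

20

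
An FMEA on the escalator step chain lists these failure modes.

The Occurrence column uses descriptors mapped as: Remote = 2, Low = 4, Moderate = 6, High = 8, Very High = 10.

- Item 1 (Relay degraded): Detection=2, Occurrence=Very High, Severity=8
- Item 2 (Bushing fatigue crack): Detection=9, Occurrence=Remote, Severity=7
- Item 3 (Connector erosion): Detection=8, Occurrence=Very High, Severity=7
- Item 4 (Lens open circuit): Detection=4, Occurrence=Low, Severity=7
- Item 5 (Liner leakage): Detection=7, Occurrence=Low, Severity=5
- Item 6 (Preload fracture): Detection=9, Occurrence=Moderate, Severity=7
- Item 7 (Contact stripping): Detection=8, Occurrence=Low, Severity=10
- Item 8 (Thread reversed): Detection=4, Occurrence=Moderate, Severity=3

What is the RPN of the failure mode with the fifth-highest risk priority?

140

RPN = Severity × Occurrence × Detection:
  Item 1: 8 × 10 × 2 = 160
  Item 2: 7 × 2 × 9 = 126
  Item 3: 7 × 10 × 8 = 560
  Item 4: 7 × 4 × 4 = 112
  Item 5: 5 × 4 × 7 = 140
  Item 6: 7 × 6 × 9 = 378
  Item 7: 10 × 4 × 8 = 320
  Item 8: 3 × 6 × 4 = 72
Sorted descending: 560, 378, 320, 160, 140, 126, 112, 72.
The fifth-highest RPN is 140 (Item 5).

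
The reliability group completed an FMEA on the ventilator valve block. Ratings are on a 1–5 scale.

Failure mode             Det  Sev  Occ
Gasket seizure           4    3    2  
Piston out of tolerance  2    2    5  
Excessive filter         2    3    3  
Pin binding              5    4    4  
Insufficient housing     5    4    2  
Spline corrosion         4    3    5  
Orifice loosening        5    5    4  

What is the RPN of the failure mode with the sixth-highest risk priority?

RPN = Severity × Occurrence × Detection:
  Gasket seizure: 3 × 2 × 4 = 24
  Piston out of tolerance: 2 × 5 × 2 = 20
  Excessive filter: 3 × 3 × 2 = 18
  Pin binding: 4 × 4 × 5 = 80
  Insufficient housing: 4 × 2 × 5 = 40
  Spline corrosion: 3 × 5 × 4 = 60
  Orifice loosening: 5 × 4 × 5 = 100
Sorted descending: 100, 80, 60, 40, 24, 20, 18.
The sixth-highest RPN is 20 (Piston out of tolerance).

20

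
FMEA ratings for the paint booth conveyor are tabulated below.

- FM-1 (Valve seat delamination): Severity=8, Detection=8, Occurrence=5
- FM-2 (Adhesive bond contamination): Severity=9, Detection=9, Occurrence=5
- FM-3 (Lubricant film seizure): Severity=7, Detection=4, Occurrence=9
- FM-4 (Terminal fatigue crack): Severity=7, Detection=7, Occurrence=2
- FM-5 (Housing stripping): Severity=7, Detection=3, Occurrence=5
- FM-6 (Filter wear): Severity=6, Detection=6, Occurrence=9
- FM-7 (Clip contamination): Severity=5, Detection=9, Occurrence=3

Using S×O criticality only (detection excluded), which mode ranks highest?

FM-3

Criticality = Severity × Occurrence:
  FM-1: 8 × 5 = 40
  FM-2: 9 × 5 = 45
  FM-3: 7 × 9 = 63
  FM-4: 7 × 2 = 14
  FM-5: 7 × 5 = 35
  FM-6: 6 × 9 = 54
  FM-7: 5 × 3 = 15
Highest criticality is 63 → FM-3.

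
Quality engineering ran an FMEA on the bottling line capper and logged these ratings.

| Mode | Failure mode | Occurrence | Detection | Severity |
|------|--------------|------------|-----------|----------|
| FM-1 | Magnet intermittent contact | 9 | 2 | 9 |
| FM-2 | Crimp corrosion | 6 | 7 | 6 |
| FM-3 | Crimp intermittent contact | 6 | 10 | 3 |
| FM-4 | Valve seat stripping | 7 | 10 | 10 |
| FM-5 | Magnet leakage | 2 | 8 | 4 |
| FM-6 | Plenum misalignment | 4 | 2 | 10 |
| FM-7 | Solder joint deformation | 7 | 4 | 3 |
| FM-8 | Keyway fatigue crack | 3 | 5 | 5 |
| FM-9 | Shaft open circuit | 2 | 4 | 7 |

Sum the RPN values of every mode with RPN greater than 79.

RPN = Severity × Occurrence × Detection:
  FM-1: 9 × 9 × 2 = 162
  FM-2: 6 × 6 × 7 = 252
  FM-3: 3 × 6 × 10 = 180
  FM-4: 10 × 7 × 10 = 700
  FM-5: 4 × 2 × 8 = 64
  FM-6: 10 × 4 × 2 = 80
  FM-7: 3 × 7 × 4 = 84
  FM-8: 5 × 3 × 5 = 75
  FM-9: 7 × 2 × 4 = 56
RPN > 79: FM-1 (162), FM-2 (252), FM-3 (180), FM-4 (700), FM-6 (80), FM-7 (84).
Sum: 162 + 252 + 180 + 700 + 80 + 84 = 1458.

1458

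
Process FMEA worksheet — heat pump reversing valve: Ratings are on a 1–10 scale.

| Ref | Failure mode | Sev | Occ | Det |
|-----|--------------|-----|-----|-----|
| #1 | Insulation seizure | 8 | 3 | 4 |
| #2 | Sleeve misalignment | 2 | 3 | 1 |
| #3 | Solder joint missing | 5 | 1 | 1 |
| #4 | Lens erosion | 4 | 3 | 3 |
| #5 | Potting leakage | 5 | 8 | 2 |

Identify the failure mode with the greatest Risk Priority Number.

RPN = Severity × Occurrence × Detection:
  #1: 8 × 3 × 4 = 96
  #2: 2 × 3 × 1 = 6
  #3: 5 × 1 × 1 = 5
  #4: 4 × 3 × 3 = 36
  #5: 5 × 8 × 2 = 80
Highest RPN is 96 → #1.

#1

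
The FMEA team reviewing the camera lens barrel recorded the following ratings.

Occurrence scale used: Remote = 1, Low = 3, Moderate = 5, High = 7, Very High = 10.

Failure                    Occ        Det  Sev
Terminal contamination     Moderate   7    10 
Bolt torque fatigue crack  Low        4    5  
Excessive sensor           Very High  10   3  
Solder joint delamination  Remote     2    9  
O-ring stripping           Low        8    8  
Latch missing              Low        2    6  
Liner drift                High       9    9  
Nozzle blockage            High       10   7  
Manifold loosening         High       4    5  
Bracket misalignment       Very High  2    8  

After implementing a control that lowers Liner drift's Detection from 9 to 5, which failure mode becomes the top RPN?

Nozzle blockage

RPN = Severity × Occurrence × Detection:
  Terminal contamination: 10 × 5 × 7 = 350
  Bolt torque fatigue crack: 5 × 3 × 4 = 60
  Excessive sensor: 3 × 10 × 10 = 300
  Solder joint delamination: 9 × 1 × 2 = 18
  O-ring stripping: 8 × 3 × 8 = 192
  Latch missing: 6 × 3 × 2 = 36
  Liner drift: 9 × 7 × 9 = 567
  Nozzle blockage: 7 × 7 × 10 = 490
  Manifold loosening: 5 × 7 × 4 = 140
  Bracket misalignment: 8 × 10 × 2 = 160
After action: Liner drift → 9 × 7 × 5 = 315.
Revised RPNs: Nozzle blockage=490, Terminal contamination=350, Liner drift=315, Excessive sensor=300, O-ring stripping=192, Bracket misalignment=160, Manifold loosening=140, Bolt torque fatigue crack=60, Latch missing=36, Solder joint delamination=18.
Highest is now Nozzle blockage (490).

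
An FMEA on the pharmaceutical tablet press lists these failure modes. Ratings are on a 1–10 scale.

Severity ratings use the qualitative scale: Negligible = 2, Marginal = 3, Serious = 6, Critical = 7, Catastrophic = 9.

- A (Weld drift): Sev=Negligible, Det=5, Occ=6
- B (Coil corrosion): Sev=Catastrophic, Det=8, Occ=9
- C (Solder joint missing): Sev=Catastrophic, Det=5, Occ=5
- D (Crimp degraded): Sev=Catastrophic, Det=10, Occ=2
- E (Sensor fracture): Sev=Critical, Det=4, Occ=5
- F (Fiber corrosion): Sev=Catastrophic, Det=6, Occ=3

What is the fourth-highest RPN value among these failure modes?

RPN = Severity × Occurrence × Detection:
  A: 2 × 6 × 5 = 60
  B: 9 × 9 × 8 = 648
  C: 9 × 5 × 5 = 225
  D: 9 × 2 × 10 = 180
  E: 7 × 5 × 4 = 140
  F: 9 × 3 × 6 = 162
Sorted descending: 648, 225, 180, 162, 140, 60.
The fourth-highest RPN is 162 (F).

162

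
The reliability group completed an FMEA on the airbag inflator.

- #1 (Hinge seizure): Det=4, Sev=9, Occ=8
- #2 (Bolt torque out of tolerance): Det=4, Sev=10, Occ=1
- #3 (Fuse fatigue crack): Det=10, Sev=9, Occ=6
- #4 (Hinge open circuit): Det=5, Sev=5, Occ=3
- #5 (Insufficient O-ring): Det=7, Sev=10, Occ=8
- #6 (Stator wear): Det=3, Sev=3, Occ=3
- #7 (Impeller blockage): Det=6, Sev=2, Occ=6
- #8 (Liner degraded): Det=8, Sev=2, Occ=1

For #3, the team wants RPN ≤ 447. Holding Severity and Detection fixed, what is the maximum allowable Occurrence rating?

#3: S=9, O=6, D=10 → current RPN = 540.
Fixed product = 90. Need 90 × O ≤ 447, so O ≤ 447/90 = 4.97.
Maximum integer Occurrence rating = 4 (gives RPN 360; O=5 would give 450 > 447).

4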